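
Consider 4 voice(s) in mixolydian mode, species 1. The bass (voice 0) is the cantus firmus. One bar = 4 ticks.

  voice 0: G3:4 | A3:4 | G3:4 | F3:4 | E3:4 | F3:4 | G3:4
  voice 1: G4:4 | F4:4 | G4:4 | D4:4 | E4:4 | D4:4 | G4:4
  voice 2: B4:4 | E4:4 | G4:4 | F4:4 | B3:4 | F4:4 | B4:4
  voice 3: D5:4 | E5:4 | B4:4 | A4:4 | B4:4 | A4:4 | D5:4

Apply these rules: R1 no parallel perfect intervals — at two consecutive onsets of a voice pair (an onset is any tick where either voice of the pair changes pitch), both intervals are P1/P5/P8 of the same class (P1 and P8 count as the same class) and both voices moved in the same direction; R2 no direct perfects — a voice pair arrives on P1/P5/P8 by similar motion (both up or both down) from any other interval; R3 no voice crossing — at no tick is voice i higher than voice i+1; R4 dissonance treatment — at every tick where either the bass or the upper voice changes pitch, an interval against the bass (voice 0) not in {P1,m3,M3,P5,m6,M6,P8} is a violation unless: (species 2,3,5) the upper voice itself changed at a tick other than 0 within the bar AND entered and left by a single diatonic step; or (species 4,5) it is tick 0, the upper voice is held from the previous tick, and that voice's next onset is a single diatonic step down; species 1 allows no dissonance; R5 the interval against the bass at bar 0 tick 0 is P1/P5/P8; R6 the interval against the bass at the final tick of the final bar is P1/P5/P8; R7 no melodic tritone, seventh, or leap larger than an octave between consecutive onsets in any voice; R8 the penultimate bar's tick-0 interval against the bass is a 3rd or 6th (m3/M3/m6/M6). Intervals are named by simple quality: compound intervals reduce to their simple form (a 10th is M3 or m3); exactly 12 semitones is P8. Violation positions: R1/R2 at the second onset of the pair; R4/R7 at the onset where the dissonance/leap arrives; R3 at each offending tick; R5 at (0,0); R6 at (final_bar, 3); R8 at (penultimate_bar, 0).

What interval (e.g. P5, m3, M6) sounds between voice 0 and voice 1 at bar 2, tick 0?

voice 0=G3 voice 1=G4 -> P8

P8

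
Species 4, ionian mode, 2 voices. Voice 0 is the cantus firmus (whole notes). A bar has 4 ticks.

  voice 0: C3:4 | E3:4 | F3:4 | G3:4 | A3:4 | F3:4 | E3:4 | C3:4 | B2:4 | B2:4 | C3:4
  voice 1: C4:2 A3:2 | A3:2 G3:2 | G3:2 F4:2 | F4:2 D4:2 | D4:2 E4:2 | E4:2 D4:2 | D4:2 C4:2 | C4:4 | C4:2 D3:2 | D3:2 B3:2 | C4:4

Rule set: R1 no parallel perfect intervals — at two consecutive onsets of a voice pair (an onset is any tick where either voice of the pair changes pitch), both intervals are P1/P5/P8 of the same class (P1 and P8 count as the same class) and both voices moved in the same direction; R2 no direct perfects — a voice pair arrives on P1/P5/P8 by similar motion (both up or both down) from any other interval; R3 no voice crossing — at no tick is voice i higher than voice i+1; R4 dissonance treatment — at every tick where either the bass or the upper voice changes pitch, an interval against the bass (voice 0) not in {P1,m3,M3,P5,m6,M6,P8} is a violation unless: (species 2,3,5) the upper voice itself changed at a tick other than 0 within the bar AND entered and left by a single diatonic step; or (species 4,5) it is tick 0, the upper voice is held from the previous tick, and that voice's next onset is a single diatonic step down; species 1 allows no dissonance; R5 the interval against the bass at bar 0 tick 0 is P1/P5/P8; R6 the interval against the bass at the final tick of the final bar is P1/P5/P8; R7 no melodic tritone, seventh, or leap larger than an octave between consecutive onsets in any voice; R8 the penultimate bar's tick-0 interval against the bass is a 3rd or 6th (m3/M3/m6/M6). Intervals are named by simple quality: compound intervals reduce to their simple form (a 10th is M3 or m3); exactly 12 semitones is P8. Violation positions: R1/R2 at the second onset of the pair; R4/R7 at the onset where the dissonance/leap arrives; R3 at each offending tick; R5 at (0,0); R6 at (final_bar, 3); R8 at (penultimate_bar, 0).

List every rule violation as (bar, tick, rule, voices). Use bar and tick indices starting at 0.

bar 0: v0=C3 v1=C4 downbeat P8
bar 1: v0=E3 v1=A3 downbeat P4
bar 2: v0=F3 v1=G3 downbeat M2
bar 3: v0=G3 v1=F4 downbeat m7
bar 4: v0=A3 v1=D4 downbeat P4
bar 5: v0=F3 v1=E4 downbeat M7
bar 6: v0=E3 v1=D4 downbeat m7
bar 7: v0=C3 v1=C4 downbeat P8
bar 8: v0=B2 v1=C4 downbeat m2
bar 9: v0=B2 v1=D3 downbeat m3
bar 10: v0=C3 v1=C4 downbeat P8
  -> R4 @ bar 2 tick 0 v(0, 1): F3/G3 M2 untreated
  -> R7 @ bar 2 tick 2 v(1,): G3->F4 leap 10st
  -> R4 @ bar 3 tick 0 v(0, 1): G3/F4 m7 untreated
  -> R4 @ bar 4 tick 0 v(0, 1): A3/D4 P4 untreated
  -> R4 @ bar 8 tick 0 v(0, 1): B2/C4 m2 untreated
  -> R7 @ bar 8 tick 2 v(1,): C4->D3 leap 10st
  -> R1 @ bar 10 tick 0 v(0, 1): B2/B3 P8 -> C3/C4 P8 similar

(2, 0, R4, (0, 1))
(2, 2, R7, (1,))
(3, 0, R4, (0, 1))
(4, 0, R4, (0, 1))
(8, 0, R4, (0, 1))
(8, 2, R7, (1,))
(10, 0, R1, (0, 1))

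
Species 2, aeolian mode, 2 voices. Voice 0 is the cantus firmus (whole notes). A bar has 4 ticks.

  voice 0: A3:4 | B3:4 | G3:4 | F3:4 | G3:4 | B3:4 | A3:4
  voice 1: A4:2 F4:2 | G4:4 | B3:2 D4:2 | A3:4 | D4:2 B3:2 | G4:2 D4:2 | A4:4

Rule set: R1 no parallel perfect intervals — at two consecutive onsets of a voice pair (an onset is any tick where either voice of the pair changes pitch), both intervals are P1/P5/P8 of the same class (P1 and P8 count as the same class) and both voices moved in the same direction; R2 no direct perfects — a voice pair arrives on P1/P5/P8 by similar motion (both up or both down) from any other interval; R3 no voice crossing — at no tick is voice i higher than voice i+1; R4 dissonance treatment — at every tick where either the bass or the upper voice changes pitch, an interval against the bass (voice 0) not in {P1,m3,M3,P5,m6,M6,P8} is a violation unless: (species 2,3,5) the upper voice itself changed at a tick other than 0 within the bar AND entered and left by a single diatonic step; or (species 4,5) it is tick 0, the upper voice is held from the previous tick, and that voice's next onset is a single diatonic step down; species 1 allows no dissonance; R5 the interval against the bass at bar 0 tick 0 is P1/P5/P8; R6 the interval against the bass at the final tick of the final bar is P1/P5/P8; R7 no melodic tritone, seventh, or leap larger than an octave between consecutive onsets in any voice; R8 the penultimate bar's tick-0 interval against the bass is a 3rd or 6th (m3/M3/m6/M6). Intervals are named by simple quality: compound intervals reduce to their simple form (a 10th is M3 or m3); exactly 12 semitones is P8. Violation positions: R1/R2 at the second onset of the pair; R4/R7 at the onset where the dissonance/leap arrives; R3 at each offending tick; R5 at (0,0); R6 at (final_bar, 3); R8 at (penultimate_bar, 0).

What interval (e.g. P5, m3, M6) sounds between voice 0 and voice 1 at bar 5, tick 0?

voice 0=B3 voice 1=G4 -> m6

m6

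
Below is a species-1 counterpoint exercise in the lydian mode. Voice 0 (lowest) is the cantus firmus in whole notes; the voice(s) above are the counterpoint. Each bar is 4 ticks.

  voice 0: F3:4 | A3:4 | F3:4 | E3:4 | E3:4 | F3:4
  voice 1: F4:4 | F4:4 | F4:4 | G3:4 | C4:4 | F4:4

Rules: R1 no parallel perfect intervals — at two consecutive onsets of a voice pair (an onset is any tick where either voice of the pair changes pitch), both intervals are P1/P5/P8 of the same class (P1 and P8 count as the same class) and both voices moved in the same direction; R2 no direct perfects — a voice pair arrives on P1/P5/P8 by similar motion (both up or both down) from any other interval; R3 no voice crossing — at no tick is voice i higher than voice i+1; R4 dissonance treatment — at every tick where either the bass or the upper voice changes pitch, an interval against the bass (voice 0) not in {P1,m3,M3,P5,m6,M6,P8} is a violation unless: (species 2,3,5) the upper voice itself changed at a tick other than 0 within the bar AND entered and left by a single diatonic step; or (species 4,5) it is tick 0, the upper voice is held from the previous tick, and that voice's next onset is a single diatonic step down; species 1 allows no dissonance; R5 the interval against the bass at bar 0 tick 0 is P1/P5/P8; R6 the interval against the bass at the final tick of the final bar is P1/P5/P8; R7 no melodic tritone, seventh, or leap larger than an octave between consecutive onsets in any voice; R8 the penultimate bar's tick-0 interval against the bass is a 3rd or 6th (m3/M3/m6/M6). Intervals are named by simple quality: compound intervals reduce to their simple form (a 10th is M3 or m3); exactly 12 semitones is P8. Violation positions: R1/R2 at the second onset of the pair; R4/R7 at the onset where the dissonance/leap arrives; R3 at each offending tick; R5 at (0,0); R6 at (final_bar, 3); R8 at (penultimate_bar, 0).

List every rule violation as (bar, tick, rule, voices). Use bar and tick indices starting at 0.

(3, 0, R7, (1,))
(5, 0, R2, (0, 1))

bar 0: v0=F3 v1=F4 downbeat P8
bar 1: v0=A3 v1=F4 downbeat m6
bar 2: v0=F3 v1=F4 downbeat P8
bar 3: v0=E3 v1=G3 downbeat m3
bar 4: v0=E3 v1=C4 downbeat m6
bar 5: v0=F3 v1=F4 downbeat P8
  -> R7 @ bar 3 tick 0 v(1,): F4->G3 leap 10st
  -> R2 @ bar 5 tick 0 v(0, 1): E3/C4 m6 -> F3/F4 P8 similar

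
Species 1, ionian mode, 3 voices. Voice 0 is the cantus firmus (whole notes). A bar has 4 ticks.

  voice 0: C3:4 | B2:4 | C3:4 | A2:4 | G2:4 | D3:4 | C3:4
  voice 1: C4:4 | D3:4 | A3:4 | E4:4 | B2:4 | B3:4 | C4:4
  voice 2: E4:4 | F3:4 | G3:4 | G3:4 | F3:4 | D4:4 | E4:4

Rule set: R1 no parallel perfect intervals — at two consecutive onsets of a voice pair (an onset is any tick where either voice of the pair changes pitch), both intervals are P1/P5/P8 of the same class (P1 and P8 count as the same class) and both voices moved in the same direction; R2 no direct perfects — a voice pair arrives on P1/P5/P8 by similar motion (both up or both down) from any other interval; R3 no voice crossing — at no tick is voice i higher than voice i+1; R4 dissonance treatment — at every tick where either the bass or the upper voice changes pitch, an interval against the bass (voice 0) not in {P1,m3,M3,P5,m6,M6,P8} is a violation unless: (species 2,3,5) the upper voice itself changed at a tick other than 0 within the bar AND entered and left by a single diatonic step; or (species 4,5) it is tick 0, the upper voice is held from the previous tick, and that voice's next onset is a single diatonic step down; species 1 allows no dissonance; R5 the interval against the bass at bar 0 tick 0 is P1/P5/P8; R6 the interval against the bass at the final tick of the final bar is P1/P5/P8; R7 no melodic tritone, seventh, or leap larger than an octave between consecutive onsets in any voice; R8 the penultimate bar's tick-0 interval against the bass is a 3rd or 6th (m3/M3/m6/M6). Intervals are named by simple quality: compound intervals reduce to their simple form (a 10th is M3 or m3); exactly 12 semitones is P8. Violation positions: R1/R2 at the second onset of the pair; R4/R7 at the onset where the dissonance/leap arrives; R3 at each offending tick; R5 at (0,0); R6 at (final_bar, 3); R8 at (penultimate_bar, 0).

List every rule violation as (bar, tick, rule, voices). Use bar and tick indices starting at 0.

(0, 0, R5, (0, 2))
(1, 0, R4, (0, 2))
(1, 0, R7, (1,))
(1, 0, R7, (2,))
(2, 0, R2, (0, 2))
(2, 0, R3, (1, 2))
(2, 1, R3, (1, 2))
(2, 2, R3, (1, 2))
(2, 3, R3, (1, 2))
(3, 0, R3, (1, 2))
(3, 0, R4, (0, 2))
(3, 1, R3, (1, 2))
(3, 2, R3, (1, 2))
(3, 3, R3, (1, 2))
(4, 0, R4, (0, 2))
(4, 0, R7, (1,))
(5, 0, R2, (0, 2))
(5, 0, R8, (0, 2))
(6, 3, R6, (0, 2))

bar 0: v0=C3 v1=C4 v2=E4 downbeat M3
bar 1: v0=B2 v1=D3 v2=F3 downbeat TT
bar 2: v0=C3 v1=A3 v2=G3 downbeat P5
bar 3: v0=A2 v1=E4 v2=G3 downbeat m7
bar 4: v0=G2 v1=B2 v2=F3 downbeat m7
bar 5: v0=D3 v1=B3 v2=D4 downbeat P8
bar 6: v0=C3 v1=C4 v2=E4 downbeat M3
  -> R5 @ bar 0 tick 0 v(0, 2): opens on M3
  -> R4 @ bar 1 tick 0 v(0, 2): B2/F3 TT untreated
  -> R7 @ bar 1 tick 0 v(1,): C4->D3 leap 10st
  -> R7 @ bar 1 tick 0 v(2,): E4->F3 leap 11st
  -> R2 @ bar 2 tick 0 v(0, 2): B2/F3 TT -> C3/G3 P5 similar
  -> R3 @ bar 2 tick 0 v(1, 2): A3 above G3
  -> R3 @ bar 2 tick 1 v(1, 2): A3 above G3
  -> R3 @ bar 2 tick 2 v(1, 2): A3 above G3
  -> R3 @ bar 2 tick 3 v(1, 2): A3 above G3
  -> R3 @ bar 3 tick 0 v(1, 2): E4 above G3
  -> R4 @ bar 3 tick 0 v(0, 2): A2/G3 m7 untreated
  -> R3 @ bar 3 tick 1 v(1, 2): E4 above G3
  -> R3 @ bar 3 tick 2 v(1, 2): E4 above G3
  -> R3 @ bar 3 tick 3 v(1, 2): E4 above G3
  -> R4 @ bar 4 tick 0 v(0, 2): G2/F3 m7 untreated
  -> R7 @ bar 4 tick 0 v(1,): E4->B2 leap 17st
  -> R2 @ bar 5 tick 0 v(0, 2): G2/F3 m7 -> D3/D4 P8 similar
  -> R8 @ bar 5 tick 0 v(0, 2): penult P8 not 3rd/6th
  -> R6 @ bar 6 tick 3 v(0, 2): closes on M3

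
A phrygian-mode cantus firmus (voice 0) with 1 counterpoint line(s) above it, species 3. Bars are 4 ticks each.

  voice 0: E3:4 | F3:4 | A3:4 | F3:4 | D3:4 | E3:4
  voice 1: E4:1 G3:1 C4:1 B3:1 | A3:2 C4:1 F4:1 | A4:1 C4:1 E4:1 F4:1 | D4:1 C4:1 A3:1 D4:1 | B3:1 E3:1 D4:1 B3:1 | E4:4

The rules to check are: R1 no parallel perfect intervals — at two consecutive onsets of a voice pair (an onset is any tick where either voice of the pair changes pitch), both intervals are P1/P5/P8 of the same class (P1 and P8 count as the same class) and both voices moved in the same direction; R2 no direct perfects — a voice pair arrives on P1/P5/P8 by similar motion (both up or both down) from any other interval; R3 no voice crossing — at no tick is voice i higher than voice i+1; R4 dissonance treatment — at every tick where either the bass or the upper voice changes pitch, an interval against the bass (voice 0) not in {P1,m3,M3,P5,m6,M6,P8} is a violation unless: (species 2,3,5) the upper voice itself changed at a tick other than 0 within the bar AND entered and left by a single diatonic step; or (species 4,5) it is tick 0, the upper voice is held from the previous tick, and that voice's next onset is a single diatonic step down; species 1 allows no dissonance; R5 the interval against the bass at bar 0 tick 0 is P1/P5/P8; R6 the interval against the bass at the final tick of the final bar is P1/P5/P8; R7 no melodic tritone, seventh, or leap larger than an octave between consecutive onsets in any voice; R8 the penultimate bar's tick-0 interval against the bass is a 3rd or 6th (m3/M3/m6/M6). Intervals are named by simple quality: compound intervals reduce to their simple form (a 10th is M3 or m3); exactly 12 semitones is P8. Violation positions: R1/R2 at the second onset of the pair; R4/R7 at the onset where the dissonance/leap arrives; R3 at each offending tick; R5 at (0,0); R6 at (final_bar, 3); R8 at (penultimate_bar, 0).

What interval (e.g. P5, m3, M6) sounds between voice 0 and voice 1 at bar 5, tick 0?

P8

voice 0=E3 voice 1=E4 -> P8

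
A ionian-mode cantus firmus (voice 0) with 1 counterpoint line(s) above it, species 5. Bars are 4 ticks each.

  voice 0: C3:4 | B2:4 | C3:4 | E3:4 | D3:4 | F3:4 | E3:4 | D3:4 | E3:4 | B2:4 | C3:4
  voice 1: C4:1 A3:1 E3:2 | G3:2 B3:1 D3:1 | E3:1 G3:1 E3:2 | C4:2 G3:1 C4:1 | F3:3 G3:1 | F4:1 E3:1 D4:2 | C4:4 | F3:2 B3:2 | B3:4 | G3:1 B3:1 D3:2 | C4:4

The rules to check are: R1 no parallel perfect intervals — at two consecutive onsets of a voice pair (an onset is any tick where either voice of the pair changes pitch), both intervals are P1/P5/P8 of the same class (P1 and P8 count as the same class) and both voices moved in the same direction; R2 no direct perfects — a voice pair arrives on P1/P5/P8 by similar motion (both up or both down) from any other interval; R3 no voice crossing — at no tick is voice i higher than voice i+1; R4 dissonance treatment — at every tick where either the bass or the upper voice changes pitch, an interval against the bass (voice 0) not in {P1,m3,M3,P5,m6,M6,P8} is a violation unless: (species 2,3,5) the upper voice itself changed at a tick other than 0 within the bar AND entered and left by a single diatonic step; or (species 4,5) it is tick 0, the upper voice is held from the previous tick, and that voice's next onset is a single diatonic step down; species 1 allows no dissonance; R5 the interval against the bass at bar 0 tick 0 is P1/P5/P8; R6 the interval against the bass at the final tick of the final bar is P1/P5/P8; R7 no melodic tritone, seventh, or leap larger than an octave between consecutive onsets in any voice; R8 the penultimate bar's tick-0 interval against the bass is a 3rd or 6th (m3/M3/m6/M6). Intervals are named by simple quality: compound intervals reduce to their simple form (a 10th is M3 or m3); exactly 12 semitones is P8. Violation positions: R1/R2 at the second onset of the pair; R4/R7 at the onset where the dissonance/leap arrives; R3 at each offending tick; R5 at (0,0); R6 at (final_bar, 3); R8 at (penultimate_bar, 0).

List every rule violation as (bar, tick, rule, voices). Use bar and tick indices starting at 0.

bar 0: v0=C3 v1=C4 downbeat P8
bar 1: v0=B2 v1=G3 downbeat m6
bar 2: v0=C3 v1=E3 downbeat M3
bar 3: v0=E3 v1=C4 downbeat m6
bar 4: v0=D3 v1=F3 downbeat m3
bar 5: v0=F3 v1=F4 downbeat P8
bar 6: v0=E3 v1=C4 downbeat m6
bar 7: v0=D3 v1=F3 downbeat m3
bar 8: v0=E3 v1=B3 downbeat P5
bar 9: v0=B2 v1=G3 downbeat m6
bar 10: v0=C3 v1=C4 downbeat P8
  -> R4 @ bar 4 tick 3 v(0, 1): D3/G3 P4 untreated
  -> R2 @ bar 5 tick 0 v(0, 1): D3/G3 P4 -> F3/F4 P8 similar
  -> R7 @ bar 5 tick 0 v(1,): G3->F4 leap 10st
  -> R3 @ bar 5 tick 1 v(0, 1): F3 above E3
  -> R4 @ bar 5 tick 1 v(0, 1): F3/E3 m2 untreated
  -> R7 @ bar 5 tick 1 v(1,): F4->E3 leap 13st
  -> R7 @ bar 5 tick 2 v(1,): E3->D4 leap 10st
  -> R7 @ bar 7 tick 2 v(1,): F3->B3 leap 6st
  -> R2 @ bar 10 tick 0 v(0, 1): B2/D3 m3 -> C3/C4 P8 similar
  -> R7 @ bar 10 tick 0 v(1,): D3->C4 leap 10st

(4, 3, R4, (0, 1))
(5, 0, R2, (0, 1))
(5, 0, R7, (1,))
(5, 1, R3, (0, 1))
(5, 1, R4, (0, 1))
(5, 1, R7, (1,))
(5, 2, R7, (1,))
(7, 2, R7, (1,))
(10, 0, R2, (0, 1))
(10, 0, R7, (1,))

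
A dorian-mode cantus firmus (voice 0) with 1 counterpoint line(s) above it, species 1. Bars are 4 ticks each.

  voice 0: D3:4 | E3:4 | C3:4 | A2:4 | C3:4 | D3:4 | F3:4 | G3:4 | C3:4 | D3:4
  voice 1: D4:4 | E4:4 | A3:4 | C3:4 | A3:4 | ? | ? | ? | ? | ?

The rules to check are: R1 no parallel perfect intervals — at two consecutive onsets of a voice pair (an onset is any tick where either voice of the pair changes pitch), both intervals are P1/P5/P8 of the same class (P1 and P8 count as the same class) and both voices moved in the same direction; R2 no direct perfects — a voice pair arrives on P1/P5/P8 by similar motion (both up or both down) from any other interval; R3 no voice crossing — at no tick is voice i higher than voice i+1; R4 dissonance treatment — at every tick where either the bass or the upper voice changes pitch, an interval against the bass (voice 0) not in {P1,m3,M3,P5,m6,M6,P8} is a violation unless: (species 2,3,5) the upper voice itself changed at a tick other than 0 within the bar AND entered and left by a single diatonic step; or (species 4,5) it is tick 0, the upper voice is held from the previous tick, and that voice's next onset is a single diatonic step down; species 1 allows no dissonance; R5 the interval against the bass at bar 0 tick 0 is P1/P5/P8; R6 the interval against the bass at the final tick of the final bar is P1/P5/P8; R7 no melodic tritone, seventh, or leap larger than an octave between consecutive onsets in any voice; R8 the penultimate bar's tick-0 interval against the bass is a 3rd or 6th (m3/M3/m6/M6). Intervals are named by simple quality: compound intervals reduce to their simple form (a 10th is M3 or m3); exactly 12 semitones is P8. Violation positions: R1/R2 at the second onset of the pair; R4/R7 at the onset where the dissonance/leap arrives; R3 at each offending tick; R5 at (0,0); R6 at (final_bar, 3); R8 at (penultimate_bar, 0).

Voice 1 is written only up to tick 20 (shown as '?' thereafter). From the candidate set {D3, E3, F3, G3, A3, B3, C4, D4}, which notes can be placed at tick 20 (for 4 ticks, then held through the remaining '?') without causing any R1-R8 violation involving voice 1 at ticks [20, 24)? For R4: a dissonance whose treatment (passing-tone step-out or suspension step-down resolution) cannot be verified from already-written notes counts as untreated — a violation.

D3: legal
E3: violates R4
F3: legal
G3: violates R4
A3: legal
B3: legal
C4: violates R4
D4: violates R2

{A3, B3, D3, F3}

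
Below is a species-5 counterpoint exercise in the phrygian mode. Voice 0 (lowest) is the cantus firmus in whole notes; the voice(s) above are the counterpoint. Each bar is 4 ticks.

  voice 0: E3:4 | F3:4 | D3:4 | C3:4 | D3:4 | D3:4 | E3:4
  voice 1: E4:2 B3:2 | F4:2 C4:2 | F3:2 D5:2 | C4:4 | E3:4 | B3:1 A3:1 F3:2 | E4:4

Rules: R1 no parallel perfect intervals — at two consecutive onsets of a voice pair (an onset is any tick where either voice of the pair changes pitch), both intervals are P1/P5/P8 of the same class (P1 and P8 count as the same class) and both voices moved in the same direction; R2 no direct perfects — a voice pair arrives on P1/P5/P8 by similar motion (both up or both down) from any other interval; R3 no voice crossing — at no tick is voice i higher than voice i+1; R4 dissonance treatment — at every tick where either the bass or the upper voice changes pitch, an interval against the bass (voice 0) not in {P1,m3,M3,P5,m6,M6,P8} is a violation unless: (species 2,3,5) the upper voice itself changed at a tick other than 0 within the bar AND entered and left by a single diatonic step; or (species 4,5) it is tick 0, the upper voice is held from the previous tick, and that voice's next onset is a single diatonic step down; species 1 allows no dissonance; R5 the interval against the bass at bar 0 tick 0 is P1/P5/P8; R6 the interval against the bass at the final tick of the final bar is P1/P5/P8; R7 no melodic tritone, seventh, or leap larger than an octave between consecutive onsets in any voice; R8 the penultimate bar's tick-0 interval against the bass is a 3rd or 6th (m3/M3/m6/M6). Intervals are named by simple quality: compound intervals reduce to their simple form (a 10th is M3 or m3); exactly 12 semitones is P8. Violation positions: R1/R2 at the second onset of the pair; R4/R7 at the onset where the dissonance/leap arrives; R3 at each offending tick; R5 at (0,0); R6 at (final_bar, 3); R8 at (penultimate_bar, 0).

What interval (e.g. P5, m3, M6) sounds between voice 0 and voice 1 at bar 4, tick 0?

voice 0=D3 voice 1=E3 -> M2

M2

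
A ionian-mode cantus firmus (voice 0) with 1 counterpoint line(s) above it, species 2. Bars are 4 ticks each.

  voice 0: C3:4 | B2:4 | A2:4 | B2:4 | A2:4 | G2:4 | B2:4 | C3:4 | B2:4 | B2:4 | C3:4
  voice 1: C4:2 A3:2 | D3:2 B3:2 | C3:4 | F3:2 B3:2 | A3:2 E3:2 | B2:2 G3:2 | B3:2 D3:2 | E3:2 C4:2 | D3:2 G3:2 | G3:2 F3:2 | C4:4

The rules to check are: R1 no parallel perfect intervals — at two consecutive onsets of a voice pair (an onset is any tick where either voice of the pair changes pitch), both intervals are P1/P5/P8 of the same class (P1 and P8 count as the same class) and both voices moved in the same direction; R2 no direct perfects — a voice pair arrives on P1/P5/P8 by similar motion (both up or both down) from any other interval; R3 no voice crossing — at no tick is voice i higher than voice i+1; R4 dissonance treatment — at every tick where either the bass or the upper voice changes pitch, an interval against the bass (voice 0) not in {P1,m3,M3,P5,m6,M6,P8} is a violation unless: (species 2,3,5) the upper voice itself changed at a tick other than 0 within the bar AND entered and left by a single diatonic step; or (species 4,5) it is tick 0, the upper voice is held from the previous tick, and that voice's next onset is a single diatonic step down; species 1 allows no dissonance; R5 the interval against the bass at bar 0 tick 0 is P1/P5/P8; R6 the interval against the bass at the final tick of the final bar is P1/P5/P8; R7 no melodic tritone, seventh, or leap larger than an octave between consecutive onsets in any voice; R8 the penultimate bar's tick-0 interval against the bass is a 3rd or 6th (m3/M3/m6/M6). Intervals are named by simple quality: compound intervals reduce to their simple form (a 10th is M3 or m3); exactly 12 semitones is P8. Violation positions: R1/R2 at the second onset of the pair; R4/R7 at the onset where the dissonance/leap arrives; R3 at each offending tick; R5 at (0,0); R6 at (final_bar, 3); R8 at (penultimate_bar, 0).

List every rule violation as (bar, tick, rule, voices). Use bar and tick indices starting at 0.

(2, 0, R7, (1,))
(3, 0, R4, (0, 1))
(3, 2, R7, (1,))
(4, 0, R1, (0, 1))
(6, 0, R1, (0, 1))
(8, 0, R7, (1,))
(9, 2, R4, (0, 1))
(10, 0, R2, (0, 1))

bar 0: v0=C3 v1=C4 downbeat P8
bar 1: v0=B2 v1=D3 downbeat m3
bar 2: v0=A2 v1=C3 downbeat m3
bar 3: v0=B2 v1=F3 downbeat TT
bar 4: v0=A2 v1=A3 downbeat P8
bar 5: v0=G2 v1=B2 downbeat M3
bar 6: v0=B2 v1=B3 downbeat P8
bar 7: v0=C3 v1=E3 downbeat M3
bar 8: v0=B2 v1=D3 downbeat m3
bar 9: v0=B2 v1=G3 downbeat m6
bar 10: v0=C3 v1=C4 downbeat P8
  -> R7 @ bar 2 tick 0 v(1,): B3->C3 leap 11st
  -> R4 @ bar 3 tick 0 v(0, 1): B2/F3 TT untreated
  -> R7 @ bar 3 tick 2 v(1,): F3->B3 leap 6st
  -> R1 @ bar 4 tick 0 v(0, 1): B2/B3 P8 -> A2/A3 P8 similar
  -> R1 @ bar 6 tick 0 v(0, 1): G2/G3 P8 -> B2/B3 P8 similar
  -> R7 @ bar 8 tick 0 v(1,): C4->D3 leap 10st
  -> R4 @ bar 9 tick 2 v(0, 1): B2/F3 TT untreated
  -> R2 @ bar 10 tick 0 v(0, 1): B2/F3 TT -> C3/C4 P8 similar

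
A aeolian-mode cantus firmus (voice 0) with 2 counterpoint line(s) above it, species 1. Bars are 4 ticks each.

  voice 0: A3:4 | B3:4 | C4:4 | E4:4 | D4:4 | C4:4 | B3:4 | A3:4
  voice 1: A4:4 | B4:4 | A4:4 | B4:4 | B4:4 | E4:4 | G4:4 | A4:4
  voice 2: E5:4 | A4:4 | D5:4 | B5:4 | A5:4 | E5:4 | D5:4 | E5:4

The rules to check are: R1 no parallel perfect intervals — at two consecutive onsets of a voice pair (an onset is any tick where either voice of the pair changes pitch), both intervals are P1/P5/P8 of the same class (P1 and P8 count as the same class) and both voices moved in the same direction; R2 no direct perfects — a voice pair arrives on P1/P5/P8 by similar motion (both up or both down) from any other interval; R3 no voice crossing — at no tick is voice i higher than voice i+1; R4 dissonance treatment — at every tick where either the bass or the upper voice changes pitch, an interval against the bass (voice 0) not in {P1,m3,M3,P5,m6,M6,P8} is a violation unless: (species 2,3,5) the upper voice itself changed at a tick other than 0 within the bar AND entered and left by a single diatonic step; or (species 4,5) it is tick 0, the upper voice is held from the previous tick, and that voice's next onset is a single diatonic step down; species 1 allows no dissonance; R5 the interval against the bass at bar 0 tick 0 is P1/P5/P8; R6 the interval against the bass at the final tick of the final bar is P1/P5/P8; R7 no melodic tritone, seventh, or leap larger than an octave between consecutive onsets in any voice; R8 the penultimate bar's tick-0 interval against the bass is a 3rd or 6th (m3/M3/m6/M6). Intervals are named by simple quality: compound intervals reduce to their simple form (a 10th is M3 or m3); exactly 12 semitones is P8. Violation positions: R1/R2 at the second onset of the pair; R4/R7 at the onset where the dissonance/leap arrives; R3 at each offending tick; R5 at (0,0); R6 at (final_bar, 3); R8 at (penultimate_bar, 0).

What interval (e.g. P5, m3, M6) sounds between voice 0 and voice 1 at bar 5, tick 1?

voice 0=C4 voice 1=E4 -> M3

M3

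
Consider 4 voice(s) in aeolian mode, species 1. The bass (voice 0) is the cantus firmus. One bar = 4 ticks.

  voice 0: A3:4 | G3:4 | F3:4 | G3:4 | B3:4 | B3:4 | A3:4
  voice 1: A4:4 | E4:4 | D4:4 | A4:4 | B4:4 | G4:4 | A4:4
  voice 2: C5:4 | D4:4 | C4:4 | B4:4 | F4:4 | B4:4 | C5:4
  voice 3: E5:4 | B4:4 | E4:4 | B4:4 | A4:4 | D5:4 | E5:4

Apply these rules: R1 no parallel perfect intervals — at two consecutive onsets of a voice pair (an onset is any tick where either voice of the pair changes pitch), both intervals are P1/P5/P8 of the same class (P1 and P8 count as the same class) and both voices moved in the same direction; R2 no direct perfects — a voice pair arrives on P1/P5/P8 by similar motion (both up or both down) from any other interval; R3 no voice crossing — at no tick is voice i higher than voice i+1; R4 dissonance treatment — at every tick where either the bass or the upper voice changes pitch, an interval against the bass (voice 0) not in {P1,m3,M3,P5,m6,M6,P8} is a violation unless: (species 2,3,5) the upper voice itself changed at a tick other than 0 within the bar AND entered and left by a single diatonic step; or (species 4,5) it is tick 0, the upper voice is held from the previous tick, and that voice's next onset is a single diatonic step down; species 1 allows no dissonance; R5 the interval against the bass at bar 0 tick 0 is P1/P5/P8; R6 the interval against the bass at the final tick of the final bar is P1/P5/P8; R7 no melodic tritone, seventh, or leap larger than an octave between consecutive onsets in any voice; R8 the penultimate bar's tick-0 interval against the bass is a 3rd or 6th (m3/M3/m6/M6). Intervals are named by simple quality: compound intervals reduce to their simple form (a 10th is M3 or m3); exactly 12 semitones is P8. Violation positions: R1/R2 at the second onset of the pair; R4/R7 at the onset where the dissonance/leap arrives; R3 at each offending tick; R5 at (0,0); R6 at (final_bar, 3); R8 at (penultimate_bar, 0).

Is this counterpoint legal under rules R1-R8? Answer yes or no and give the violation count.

No (29 violations)

bar 0: v0=A3 v1=A4 v2=C5 v3=E5 (P5)
bar 1: v0=G3 v1=E4 v2=D4 v3=B4 (M3)
bar 2: v0=F3 v1=D4 v2=C4 v3=E4 (M7)
bar 3: v0=G3 v1=A4 v2=B4 v3=B4 (M3)
bar 4: v0=B3 v1=B4 v2=F4 v3=A4 (m7)
bar 5: v0=B3 v1=G4 v2=B4 v3=D5 (m3)
bar 6: v0=A3 v1=A4 v2=C5 v3=E5 (P5)
  R5 @ bar0.0: opens on m3
  R1 @ bar1.0: A4/E5 P5 -> E4/B4 P5 similar
  R2 @ bar1.0: A3/C5 m3 -> G3/D4 P5 similar
  R3 @ bar1.0: E4 above D4
  R7 @ bar1.0: C5->D4 leap 10st
  R3 @ bar1.1: E4 above D4
  R3 @ bar1.2: E4 above D4
  R3 @ bar1.3: E4 above D4
  R1 @ bar2.0: G3/D4 P5 -> F3/C4 P5 similar
  R3 @ bar2.0: D4 above C4
  R4 @ bar2.0: F3/E4 M7 untreated
  R3 @ bar2.1: D4 above C4
  R3 @ bar2.2: D4 above C4
  R3 @ bar2.3: D4 above C4
  R2 @ bar3.0: C4/E4 M3 -> B4/B4 P1 similar
  R4 @ bar3.0: G3/A4 M2 untreated
  R7 @ bar3.0: C4->B4 leap 11st
  R2 @ bar4.0: G3/A4 M2 -> B3/B4 P8 similar
  R3 @ bar4.0: B4 above F4
  R4 @ bar4.0: B3/F4 TT untreated
  R4 @ bar4.0: B3/A4 m7 untreated
  R7 @ bar4.0: B4->F4 leap 6st
  R3 @ bar4.1: B4 above F4
  R3 @ bar4.2: B4 above F4
  R3 @ bar4.3: B4 above F4
  R7 @ bar5.0: F4->B4 leap 6st
  R8 @ bar5.0: penult P8 not 3rd/6th
  R1 @ bar6.0: G4/D5 P5 -> A4/E5 P5 similar
  R6 @ bar6.3: closes on m3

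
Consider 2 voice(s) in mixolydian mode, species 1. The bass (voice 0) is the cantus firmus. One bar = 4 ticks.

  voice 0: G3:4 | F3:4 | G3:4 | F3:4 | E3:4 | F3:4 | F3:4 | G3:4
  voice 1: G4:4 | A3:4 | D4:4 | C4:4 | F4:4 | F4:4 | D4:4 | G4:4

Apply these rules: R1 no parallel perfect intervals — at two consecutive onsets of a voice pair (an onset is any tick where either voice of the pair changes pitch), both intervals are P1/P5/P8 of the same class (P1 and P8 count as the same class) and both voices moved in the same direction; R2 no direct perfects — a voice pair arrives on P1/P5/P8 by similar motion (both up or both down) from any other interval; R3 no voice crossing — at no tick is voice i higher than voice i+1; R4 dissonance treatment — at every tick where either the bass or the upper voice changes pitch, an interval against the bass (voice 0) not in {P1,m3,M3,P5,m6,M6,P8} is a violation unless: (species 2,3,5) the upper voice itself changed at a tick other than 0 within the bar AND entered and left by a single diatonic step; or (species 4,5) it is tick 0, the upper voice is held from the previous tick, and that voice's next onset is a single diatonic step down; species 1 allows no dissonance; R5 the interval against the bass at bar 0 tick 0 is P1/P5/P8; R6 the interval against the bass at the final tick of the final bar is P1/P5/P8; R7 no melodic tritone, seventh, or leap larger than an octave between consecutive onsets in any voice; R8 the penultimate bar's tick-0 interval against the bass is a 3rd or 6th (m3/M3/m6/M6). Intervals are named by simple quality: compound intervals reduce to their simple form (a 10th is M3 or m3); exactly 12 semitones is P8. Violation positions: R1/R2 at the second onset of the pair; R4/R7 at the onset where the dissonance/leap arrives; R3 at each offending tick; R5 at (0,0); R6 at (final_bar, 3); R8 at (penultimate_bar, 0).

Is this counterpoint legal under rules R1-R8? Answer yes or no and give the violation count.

No (5 violations)

bar 0: v0=G3 v1=G4 (P8)
bar 1: v0=F3 v1=A3 (M3)
bar 2: v0=G3 v1=D4 (P5)
bar 3: v0=F3 v1=C4 (P5)
bar 4: v0=E3 v1=F4 (m2)
bar 5: v0=F3 v1=F4 (P8)
bar 6: v0=F3 v1=D4 (M6)
bar 7: v0=G3 v1=G4 (P8)
  R7 @ bar1.0: G4->A3 leap 10st
  R2 @ bar2.0: F3/A3 M3 -> G3/D4 P5 similar
  R1 @ bar3.0: G3/D4 P5 -> F3/C4 P5 similar
  R4 @ bar4.0: E3/F4 m2 untreated
  R2 @ bar7.0: F3/D4 M6 -> G3/G4 P8 similar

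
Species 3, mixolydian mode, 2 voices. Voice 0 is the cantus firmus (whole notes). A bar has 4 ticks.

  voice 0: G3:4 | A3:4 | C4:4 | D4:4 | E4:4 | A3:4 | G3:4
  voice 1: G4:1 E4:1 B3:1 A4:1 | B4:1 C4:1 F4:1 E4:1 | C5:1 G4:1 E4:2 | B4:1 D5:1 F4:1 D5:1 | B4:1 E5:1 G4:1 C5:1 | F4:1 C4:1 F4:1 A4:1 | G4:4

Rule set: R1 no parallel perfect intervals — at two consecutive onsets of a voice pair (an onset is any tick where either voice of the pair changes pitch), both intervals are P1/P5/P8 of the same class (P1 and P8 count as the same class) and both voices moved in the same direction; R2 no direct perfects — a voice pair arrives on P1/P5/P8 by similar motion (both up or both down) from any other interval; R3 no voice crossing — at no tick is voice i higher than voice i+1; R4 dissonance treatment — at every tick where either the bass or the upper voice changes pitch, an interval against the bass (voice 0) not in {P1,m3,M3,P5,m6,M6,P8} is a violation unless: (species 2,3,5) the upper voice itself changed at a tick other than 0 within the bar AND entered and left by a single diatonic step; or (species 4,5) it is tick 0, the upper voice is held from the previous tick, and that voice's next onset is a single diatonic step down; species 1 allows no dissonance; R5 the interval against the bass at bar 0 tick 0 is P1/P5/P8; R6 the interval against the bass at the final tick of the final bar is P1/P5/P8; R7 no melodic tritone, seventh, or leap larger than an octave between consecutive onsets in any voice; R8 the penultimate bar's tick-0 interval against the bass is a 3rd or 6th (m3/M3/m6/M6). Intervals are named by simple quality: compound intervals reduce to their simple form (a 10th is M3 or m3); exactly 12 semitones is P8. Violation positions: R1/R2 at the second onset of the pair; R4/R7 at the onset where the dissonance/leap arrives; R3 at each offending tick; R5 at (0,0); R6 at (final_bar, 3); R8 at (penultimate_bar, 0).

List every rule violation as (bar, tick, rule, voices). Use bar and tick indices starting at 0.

(0, 3, R4, (0, 1))
(0, 3, R7, (1,))
(1, 0, R4, (0, 1))
(1, 1, R7, (1,))
(2, 0, R2, (0, 1))
(6, 0, R1, (0, 1))

bar 0: v0=G3 v1=G4 downbeat P8
bar 1: v0=A3 v1=B4 downbeat M2
bar 2: v0=C4 v1=C5 downbeat P8
bar 3: v0=D4 v1=B4 downbeat M6
bar 4: v0=E4 v1=B4 downbeat P5
bar 5: v0=A3 v1=F4 downbeat m6
bar 6: v0=G3 v1=G4 downbeat P8
  -> R4 @ bar 0 tick 3 v(0, 1): G3/A4 M2 untreated
  -> R7 @ bar 0 tick 3 v(1,): B3->A4 leap 10st
  -> R4 @ bar 1 tick 0 v(0, 1): A3/B4 M2 untreated
  -> R7 @ bar 1 tick 1 v(1,): B4->C4 leap 11st
  -> R2 @ bar 2 tick 0 v(0, 1): A3/E4 P5 -> C4/C5 P8 similar
  -> R1 @ bar 6 tick 0 v(0, 1): A3/A4 P8 -> G3/G4 P8 similar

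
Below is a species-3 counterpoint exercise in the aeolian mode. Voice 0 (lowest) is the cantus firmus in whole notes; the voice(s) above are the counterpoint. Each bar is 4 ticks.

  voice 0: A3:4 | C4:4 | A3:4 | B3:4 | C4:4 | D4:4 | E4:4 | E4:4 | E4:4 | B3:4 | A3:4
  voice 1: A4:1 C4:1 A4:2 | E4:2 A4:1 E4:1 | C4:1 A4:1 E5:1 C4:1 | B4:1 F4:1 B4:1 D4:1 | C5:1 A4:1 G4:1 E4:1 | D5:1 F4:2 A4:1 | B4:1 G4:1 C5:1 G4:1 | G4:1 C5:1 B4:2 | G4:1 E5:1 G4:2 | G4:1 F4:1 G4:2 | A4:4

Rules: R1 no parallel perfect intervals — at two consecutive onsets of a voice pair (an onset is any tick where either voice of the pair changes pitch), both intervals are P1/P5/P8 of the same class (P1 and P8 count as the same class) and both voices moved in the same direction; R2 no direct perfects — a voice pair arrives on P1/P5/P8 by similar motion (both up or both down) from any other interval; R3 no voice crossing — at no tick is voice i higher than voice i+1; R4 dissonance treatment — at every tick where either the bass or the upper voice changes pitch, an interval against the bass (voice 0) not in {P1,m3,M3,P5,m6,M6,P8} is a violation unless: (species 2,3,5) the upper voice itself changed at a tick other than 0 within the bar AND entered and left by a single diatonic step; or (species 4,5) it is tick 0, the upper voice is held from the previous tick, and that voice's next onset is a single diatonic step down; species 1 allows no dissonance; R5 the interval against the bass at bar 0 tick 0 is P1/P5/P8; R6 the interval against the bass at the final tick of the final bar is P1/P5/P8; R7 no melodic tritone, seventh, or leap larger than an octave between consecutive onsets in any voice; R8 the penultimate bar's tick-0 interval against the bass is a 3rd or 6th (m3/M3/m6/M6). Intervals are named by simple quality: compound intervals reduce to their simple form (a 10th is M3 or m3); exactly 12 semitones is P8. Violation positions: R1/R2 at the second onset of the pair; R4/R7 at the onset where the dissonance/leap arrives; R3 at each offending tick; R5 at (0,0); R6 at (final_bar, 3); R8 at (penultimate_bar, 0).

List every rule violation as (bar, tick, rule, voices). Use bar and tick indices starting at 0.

bar 0: v0=A3 v1=A4 downbeat P8
bar 1: v0=C4 v1=E4 downbeat M3
bar 2: v0=A3 v1=C4 downbeat m3
bar 3: v0=B3 v1=B4 downbeat P8
bar 4: v0=C4 v1=C5 downbeat P8
bar 5: v0=D4 v1=D5 downbeat P8
bar 6: v0=E4 v1=B4 downbeat P5
bar 7: v0=E4 v1=G4 downbeat m3
bar 8: v0=E4 v1=G4 downbeat m3
bar 9: v0=B3 v1=G4 downbeat m6
bar 10: v0=A3 v1=A4 downbeat P8
  -> R7 @ bar 2 tick 3 v(1,): E5->C4 leap 16st
  -> R2 @ bar 3 tick 0 v(0, 1): A3/C4 m3 -> B3/B4 P8 similar
  -> R7 @ bar 3 tick 0 v(1,): C4->B4 leap 11st
  -> R4 @ bar 3 tick 1 v(0, 1): B3/F4 TT untreated
  -> R7 @ bar 3 tick 1 v(1,): B4->F4 leap 6st
  -> R7 @ bar 3 tick 2 v(1,): F4->B4 leap 6st
  -> R2 @ bar 4 tick 0 v(0, 1): B3/D4 m3 -> C4/C5 P8 similar
  -> R7 @ bar 4 tick 0 v(1,): D4->C5 leap 10st
  -> R2 @ bar 5 tick 0 v(0, 1): C4/E4 M3 -> D4/D5 P8 similar
  -> R7 @ bar 5 tick 0 v(1,): E4->D5 leap 10st
  -> R1 @ bar 6 tick 0 v(0, 1): D4/A4 P5 -> E4/B4 P5 similar

(2, 3, R7, (1,))
(3, 0, R2, (0, 1))
(3, 0, R7, (1,))
(3, 1, R4, (0, 1))
(3, 1, R7, (1,))
(3, 2, R7, (1,))
(4, 0, R2, (0, 1))
(4, 0, R7, (1,))
(5, 0, R2, (0, 1))
(5, 0, R7, (1,))
(6, 0, R1, (0, 1))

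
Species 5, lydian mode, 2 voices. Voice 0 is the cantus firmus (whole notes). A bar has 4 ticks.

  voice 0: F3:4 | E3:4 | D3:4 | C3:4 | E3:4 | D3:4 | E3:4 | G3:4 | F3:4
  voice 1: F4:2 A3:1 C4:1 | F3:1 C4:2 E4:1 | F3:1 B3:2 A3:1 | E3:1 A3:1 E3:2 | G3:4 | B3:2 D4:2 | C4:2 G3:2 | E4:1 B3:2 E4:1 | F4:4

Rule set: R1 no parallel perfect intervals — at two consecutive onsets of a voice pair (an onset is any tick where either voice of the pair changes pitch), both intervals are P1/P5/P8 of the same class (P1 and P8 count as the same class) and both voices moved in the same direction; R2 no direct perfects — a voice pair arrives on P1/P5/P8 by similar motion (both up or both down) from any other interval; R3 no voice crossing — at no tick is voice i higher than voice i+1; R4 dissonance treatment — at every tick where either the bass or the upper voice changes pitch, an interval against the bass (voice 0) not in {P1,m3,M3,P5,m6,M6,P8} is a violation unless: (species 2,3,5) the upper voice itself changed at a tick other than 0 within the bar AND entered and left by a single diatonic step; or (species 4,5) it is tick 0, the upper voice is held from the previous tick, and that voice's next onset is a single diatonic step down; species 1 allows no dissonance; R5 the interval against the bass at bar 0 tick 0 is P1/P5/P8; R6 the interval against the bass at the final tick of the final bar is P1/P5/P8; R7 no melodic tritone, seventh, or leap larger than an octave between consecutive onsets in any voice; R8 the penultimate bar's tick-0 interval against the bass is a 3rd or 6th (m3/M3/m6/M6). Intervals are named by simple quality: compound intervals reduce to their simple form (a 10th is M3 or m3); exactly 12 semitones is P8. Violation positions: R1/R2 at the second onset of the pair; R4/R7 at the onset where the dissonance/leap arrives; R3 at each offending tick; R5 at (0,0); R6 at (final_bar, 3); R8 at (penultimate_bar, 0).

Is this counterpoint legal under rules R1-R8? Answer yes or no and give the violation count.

No (3 violations)

bar 0: v0=F3 v1=F4 (P8)
bar 1: v0=E3 v1=F3 (m2)
bar 2: v0=D3 v1=F3 (m3)
bar 3: v0=C3 v1=E3 (M3)
bar 4: v0=E3 v1=G3 (m3)
bar 5: v0=D3 v1=B3 (M6)
bar 6: v0=E3 v1=C4 (m6)
bar 7: v0=G3 v1=E4 (M6)
bar 8: v0=F3 v1=F4 (P8)
  R4 @ bar1.0: E3/F3 m2 untreated
  R7 @ bar2.0: E4->F3 leap 11st
  R7 @ bar2.1: F3->B3 leap 6st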